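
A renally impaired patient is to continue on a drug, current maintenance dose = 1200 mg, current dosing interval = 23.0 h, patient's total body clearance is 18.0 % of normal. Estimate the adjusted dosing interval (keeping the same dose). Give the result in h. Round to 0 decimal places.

128 h

To keep the same average steady-state level, dosing rate must scale with clearance.
CL ratio = 18.0 / 100 = 0.1800
New interval (same dose) = 23.0 / 0.1800 = 127.8 h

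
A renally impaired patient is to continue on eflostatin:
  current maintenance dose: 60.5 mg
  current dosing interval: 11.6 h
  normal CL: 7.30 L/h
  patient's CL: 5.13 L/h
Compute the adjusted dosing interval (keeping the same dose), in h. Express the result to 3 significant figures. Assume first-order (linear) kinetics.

16.5 h

To keep the same average steady-state level, dosing rate must scale with clearance.
CL ratio = 5.13 / 7.30 = 0.7027
New interval (same dose) = 11.6 / 0.7027 = 16.51 h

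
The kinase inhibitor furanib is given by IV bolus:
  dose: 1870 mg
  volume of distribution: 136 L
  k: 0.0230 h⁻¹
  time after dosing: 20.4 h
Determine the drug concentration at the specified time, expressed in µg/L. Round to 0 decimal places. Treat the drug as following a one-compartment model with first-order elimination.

C₀ = Dose / Vd = 1870 / 136 = 13.75 mg/L
C = C₀ · e^(−k·t) = 13.75 × e^(−0.02300 × 20.4)
  = 13.75 × 0.6255 = 8.601 mg/L
Convert: 8.601 mg/L × 1000 = 8601 µg/L

8601 µg/L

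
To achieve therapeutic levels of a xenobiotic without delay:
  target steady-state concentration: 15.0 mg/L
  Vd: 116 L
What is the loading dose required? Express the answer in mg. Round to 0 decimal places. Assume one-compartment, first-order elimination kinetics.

LD = Css × Vd = 15.0 × 116 = 1740 mg

1740 mg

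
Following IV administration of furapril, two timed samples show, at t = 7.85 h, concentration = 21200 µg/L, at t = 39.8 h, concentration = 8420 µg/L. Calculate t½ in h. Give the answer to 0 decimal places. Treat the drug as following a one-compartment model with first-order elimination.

k = ln(C₁/C₂) / (t₂ − t₁) = ln(21200/8420) / (39.8 − 7.85)
  = 0.9234 / 31.95 = 0.02890 h⁻¹
t½ = ln2 / k = 0.693147 / 0.02890 = 23.98 h

24 h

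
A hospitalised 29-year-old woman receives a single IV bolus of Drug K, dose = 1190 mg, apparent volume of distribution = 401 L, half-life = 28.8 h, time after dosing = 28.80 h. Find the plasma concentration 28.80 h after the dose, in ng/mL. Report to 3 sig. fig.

1480 ng/mL

C₀ = Dose / Vd = 1190 / 401 = 2.968 mg/L
k = ln2 / t½ = 0.693147 / 28.8 = 0.02407 h⁻¹
t / t½ = 28.80 / 28.8 = 1 half-lives
C = C₀ × (1/2)^1 = 2.968 × 0.5000 = 1.484 mg/L
Convert: 1.484 mg/L × 1000 = 1484 ng/mL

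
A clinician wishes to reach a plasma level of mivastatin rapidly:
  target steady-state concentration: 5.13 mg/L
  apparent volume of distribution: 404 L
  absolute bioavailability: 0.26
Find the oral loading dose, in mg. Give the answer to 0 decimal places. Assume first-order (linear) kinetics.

7971 mg

LD = Css × Vd / F = 5.13 × 404 / 0.26 = 7971 mg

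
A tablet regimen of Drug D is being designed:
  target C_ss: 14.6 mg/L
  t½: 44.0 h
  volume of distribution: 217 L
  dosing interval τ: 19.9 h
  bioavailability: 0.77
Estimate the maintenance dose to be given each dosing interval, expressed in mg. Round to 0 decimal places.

1290 mg

k = ln2 / t½ = 0.693147 / 44.0 = 0.01575 h⁻¹
CL = k × Vd = 0.01575 × 217 = 3.418 L/h
At steady state, F × (Dose/τ) = Css × CL.
Dose = Css × CL × τ / F = 14.6 × 3.418 × 19.9 / 0.77 = 1290 mg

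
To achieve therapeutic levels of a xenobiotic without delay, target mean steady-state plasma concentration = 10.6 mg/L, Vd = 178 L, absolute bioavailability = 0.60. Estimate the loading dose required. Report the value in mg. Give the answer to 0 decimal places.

LD = Css × Vd / F = 10.6 × 178 / 0.60 = 3145 mg

3145 mg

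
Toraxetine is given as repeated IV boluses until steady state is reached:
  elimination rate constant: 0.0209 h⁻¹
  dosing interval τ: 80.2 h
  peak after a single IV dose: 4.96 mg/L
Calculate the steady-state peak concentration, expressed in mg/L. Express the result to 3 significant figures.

6.10 mg/L

e^(−kτ) = e^(−0.02090 × 80.2) = 0.1871
Accumulation ratio R = 1 / (1 − e^(−kτ)) = 1 / (1 − 0.1871) = 1.230
Steady-state peak = C₀ × R = 4.96 × 1.230 = 6.101 mg/L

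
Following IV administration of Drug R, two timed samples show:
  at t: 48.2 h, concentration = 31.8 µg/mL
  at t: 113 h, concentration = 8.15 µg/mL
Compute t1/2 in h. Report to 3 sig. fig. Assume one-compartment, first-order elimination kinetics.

33.0 h

k = ln(C₁/C₂) / (t₂ − t₁) = ln(31.8/8.15) / (113 − 48.2)
  = 1.361 / 64.80 = 0.02100 h⁻¹
t½ = ln2 / k = 0.693147 / 0.02100 = 33.01 h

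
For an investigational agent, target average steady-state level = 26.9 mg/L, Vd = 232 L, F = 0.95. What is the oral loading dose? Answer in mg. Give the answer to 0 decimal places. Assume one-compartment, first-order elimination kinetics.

6569 mg

LD = Css × Vd / F = 26.9 × 232 / 0.95 = 6569 mg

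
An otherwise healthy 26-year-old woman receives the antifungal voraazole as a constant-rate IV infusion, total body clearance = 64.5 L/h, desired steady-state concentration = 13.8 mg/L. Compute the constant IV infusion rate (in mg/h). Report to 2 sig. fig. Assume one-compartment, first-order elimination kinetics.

890 mg/h

At steady state, infusion rate R₀ = Css × CL = 13.8 × 64.50 = 890.1 mg/h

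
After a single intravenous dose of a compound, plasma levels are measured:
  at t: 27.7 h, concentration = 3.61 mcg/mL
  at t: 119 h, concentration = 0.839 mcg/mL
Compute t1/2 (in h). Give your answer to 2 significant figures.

43 h

k = ln(C₁/C₂) / (t₂ − t₁) = ln(3.61/0.839) / (119 − 27.7)
  = 1.459 / 91.30 = 0.01598 h⁻¹
t½ = ln2 / k = 0.693147 / 0.01598 = 43.38 h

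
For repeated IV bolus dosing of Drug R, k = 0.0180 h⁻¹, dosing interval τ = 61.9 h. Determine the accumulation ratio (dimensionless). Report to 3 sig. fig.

1.49

e^(−kτ) = e^(−0.01800 × 61.9) = 0.3282
Accumulation ratio R = 1 / (1 − e^(−kτ)) = 1 / (1 − 0.3282) = 1.489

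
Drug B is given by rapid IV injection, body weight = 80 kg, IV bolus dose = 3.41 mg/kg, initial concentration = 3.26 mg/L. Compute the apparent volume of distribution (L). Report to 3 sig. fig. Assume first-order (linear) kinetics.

Dose = 3.41 × 80 = 272.8 mg
Vd = Dose / C₀ = 272.8 / 3.26 = 83.68 L

83.7 L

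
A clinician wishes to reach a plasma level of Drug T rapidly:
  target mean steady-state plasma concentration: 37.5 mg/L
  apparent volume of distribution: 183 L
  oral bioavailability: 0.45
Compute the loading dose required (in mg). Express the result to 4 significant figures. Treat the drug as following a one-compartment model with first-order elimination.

LD = Css × Vd / F = 37.5 × 183 / 0.45 = 15250 mg

15250 mg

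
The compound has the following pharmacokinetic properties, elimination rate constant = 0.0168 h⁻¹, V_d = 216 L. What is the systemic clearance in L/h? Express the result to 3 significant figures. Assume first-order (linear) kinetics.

CL = k × Vd = 0.0168 × 216 = 3.629 L/h

3.63 L/h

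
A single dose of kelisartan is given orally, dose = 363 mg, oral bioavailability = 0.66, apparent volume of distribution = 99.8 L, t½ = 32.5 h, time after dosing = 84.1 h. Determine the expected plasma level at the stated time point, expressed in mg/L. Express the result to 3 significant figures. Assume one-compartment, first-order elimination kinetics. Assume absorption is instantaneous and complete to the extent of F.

Amount reaching circulation = F × Dose = 0.66 × 363.0 = 239.6 mg
C₀ = F·Dose / Vd = 239.6 / 99.8 = 2.401 mg/L
k = ln2 / t½ = 0.693147 / 32.5 = 0.02133 h⁻¹
C = C₀ · e^(−k·t) = 2.401 × e^(−0.02133 × 84.1)
  = 2.401 × 0.1663 = 0.3993 mg/L

0.399 mg/L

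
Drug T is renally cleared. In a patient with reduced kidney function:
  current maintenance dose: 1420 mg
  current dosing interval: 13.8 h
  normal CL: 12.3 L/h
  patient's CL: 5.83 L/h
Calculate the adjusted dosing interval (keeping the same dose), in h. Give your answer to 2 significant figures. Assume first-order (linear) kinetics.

29 h

To keep the same average steady-state level, dosing rate must scale with clearance.
CL ratio = 5.83 / 12.3 = 0.4740
New interval (same dose) = 13.8 / 0.4740 = 29.11 h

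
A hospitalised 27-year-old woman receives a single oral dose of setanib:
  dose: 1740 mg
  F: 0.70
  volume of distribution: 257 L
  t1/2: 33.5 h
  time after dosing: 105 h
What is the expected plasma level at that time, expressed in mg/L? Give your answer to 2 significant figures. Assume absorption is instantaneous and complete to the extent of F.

Amount reaching circulation = F × Dose = 0.70 × 1740 = 1218 mg
C₀ = F·Dose / Vd = 1218 / 257 = 4.739 mg/L
k = ln2 / t½ = 0.693147 / 33.5 = 0.02069 h⁻¹
C = C₀ · e^(−k·t) = 4.739 × e^(−0.02069 × 105)
  = 4.739 × 0.1139 = 0.5398 mg/L

0.54 mg/L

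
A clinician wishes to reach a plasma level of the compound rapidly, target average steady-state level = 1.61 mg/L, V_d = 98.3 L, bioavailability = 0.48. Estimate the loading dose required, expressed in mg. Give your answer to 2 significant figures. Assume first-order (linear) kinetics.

LD = Css × Vd / F = 1.61 × 98.3 / 0.48 = 329.7 mg

330 mg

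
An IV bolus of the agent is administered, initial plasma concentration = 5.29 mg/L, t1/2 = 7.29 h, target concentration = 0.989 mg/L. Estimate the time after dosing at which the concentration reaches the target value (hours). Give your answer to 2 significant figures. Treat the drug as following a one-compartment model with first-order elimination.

18 h

k = ln2 / t½ = 0.693147 / 7.29 = 0.09508 h⁻¹
t = ln(C₀ / C) / k = ln(5.290 / 0.989) / 0.09508
  = ln(5.349) / 0.09508 = 1.677 / 0.09508 = 17.64 h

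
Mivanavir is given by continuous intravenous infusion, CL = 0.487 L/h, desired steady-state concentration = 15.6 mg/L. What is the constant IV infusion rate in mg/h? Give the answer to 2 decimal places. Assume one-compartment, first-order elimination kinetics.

7.60 mg/h

At steady state, infusion rate R₀ = Css × CL = 15.6 × 0.4870 = 7.597 mg/h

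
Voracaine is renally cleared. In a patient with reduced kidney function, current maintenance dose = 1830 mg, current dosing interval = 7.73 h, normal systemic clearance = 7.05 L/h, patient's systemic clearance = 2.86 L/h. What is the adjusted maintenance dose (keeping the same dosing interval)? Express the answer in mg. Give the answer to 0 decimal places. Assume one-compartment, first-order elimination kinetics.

To keep the same average steady-state level, dosing rate must scale with clearance.
CL ratio = 2.86 / 7.05 = 0.4057
New dose (same interval) = 1830 × 0.4057 = 742.4 mg

742 mg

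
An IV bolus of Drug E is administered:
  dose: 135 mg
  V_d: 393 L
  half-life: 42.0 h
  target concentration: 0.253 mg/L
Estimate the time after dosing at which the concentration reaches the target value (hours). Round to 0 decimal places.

C₀ = Dose / Vd = 135.0 / 393 = 0.3435 mg/L
k = ln2 / t½ = 0.693147 / 42.0 = 0.01650 h⁻¹
t = ln(C₀ / C) / k = ln(0.3435 / 0.253) / 0.01650
  = ln(1.358) / 0.01650 = 0.3060 / 0.01650 = 18.55 h

19 h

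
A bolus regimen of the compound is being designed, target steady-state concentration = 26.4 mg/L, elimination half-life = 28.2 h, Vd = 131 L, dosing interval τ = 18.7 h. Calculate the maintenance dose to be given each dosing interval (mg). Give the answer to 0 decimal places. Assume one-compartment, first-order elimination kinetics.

k = ln2 / t½ = 0.693147 / 28.2 = 0.02458 h⁻¹
CL = k × Vd = 0.02458 × 131 = 3.220 L/h
At steady state, Dose/τ = Css × CL.
Dose = Css × CL × τ = 26.4 × 3.220 × 18.7 = 1590 mg

1590 mg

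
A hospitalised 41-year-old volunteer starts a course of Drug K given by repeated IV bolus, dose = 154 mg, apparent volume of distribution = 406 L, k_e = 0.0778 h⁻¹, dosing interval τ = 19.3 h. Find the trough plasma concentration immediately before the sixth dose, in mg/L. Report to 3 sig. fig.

0.109 mg/L

C₀ per dose = Dose / Vd = 154 / 406 = 0.3793 mg/L
Fraction remaining after one interval: r = e^(−kτ) = e^(−0.07780 × 19.3) = 0.2228
Before dose 6, 5 doses have been given (aged 1τ, 2τ, 3τ, 4τ, 5τ).
C_trough = C₀ × (r + r² + … + r^5) = C₀ × r(1−r^5)/(1−r)
        = 0.3793 × 0.2228 × (1 − 0.0005490) / (1 − 0.2228) = 0.1087 mg/L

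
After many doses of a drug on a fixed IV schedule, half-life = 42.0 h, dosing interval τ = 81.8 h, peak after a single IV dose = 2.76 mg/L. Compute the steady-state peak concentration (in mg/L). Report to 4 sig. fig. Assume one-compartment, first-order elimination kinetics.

k = ln2 / t½ = 0.693147 / 42.0 = 0.01650 h⁻¹
e^(−kτ) = e^(−0.01650 × 81.8) = 0.2593
Accumulation ratio R = 1 / (1 − e^(−kτ)) = 1 / (1 − 0.2593) = 1.350
Steady-state peak = C₀ × R = 2.76 × 1.350 = 3.726 mg/L

3.726 mg/L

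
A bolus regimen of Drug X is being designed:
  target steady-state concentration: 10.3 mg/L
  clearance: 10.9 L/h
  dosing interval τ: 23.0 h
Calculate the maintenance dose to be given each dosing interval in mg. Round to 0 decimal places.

At steady state, Dose/τ = Css × CL.
Dose = Css × CL × τ = 10.3 × 10.90 × 23.0 = 2582 mg

2582 mg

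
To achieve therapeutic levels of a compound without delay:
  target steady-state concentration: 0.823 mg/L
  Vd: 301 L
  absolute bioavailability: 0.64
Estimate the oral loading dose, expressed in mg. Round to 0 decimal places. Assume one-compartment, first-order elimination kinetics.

LD = Css × Vd / F = 0.823 × 301 / 0.64 = 387.1 mg

387 mg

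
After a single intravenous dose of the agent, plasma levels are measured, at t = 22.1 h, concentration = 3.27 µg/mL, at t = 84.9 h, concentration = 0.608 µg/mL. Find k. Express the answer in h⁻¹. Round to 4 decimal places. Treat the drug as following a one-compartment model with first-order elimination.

0.0268 h⁻¹

k = ln(C₁/C₂) / (t₂ − t₁) = ln(3.27/0.608) / (84.9 − 22.1)
  = 1.682 / 62.80 = 0.02678 h⁻¹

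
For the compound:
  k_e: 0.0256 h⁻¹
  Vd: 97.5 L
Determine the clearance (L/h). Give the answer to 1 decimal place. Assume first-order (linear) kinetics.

CL = k × Vd = 0.0256 × 97.5 = 2.496 L/h

2.5 L/h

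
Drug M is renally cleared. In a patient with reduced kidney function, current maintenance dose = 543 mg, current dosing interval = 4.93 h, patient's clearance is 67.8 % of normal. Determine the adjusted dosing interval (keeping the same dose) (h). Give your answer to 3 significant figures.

7.27 h

To keep the same average steady-state level, dosing rate must scale with clearance.
CL ratio = 67.8 / 100 = 0.6780
New interval (same dose) = 4.93 / 0.6780 = 7.271 h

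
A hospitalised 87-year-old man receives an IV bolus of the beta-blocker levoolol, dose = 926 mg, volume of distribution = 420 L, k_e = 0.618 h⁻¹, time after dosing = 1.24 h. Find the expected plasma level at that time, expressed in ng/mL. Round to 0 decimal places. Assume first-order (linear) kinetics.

C₀ = Dose / Vd = 926.0 / 420 = 2.205 mg/L
C = C₀ · e^(−k·t) = 2.205 × e^(−0.6180 × 1.24)
  = 2.205 × 0.4647 = 1.025 mg/L
Convert: 1.025 mg/L × 1000 = 1025 ng/mL

1025 ng/mL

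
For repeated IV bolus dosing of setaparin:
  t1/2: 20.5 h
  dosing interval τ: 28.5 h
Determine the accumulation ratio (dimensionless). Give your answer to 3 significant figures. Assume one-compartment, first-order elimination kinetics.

1.62

k = ln2 / t½ = 0.693147 / 20.5 = 0.03381 h⁻¹
e^(−kτ) = e^(−0.03381 × 28.5) = 0.3815
Accumulation ratio R = 1 / (1 − e^(−kτ)) = 1 / (1 − 0.3815) = 1.617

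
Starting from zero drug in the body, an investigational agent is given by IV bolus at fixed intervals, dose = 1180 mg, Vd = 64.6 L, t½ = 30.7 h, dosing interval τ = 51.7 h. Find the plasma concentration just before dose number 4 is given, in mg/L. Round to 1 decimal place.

C₀ per dose = Dose / Vd = 1180 / 64.6 = 18.27 mg/L
k = ln2 / t½ = 0.693147 / 30.7 = 0.02258 h⁻¹
Fraction remaining after one interval: r = e^(−kτ) = e^(−0.02258 × 51.7) = 0.3112
Before dose 4, 3 doses have been given (aged 1τ, 2τ, 3τ).
C_trough = C₀ × (r + r² + … + r^3) = C₀ × r(1−r^3)/(1−r)
        = 18.27 × 0.3112 × (1 − 0.03014) / (1 − 0.3112) = 8.006 mg/L

8.0 mg/L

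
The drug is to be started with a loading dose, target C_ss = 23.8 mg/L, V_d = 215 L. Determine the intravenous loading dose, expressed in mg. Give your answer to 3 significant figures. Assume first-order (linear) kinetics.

LD = Css × Vd = 23.8 × 215 = 5117 mg

5120 mg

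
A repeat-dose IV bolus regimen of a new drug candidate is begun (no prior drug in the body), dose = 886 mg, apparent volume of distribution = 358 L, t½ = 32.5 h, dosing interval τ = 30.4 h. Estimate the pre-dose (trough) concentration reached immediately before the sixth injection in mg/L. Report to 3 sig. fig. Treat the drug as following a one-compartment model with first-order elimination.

C₀ per dose = Dose / Vd = 886 / 358 = 2.475 mg/L
k = ln2 / t½ = 0.693147 / 32.5 = 0.02133 h⁻¹
Fraction remaining after one interval: r = e^(−kτ) = e^(−0.02133 × 30.4) = 0.5229
Before dose 6, 5 doses have been given (aged 1τ, 2τ, 3τ, 4τ, 5τ).
C_trough = C₀ × (r + r² + … + r^5) = C₀ × r(1−r^5)/(1−r)
        = 2.475 × 0.5229 × (1 − 0.03909) / (1 − 0.5229) = 2.607 mg/L

2.61 mg/L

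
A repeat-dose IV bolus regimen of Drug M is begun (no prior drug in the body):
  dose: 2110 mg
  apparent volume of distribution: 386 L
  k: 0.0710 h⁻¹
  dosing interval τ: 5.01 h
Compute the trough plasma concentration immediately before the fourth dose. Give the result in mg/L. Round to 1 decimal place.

C₀ per dose = Dose / Vd = 2110 / 386 = 5.466 mg/L
Fraction remaining after one interval: r = e^(−kτ) = e^(−0.07100 × 5.01) = 0.7007
Before dose 4, 3 doses have been given (aged 1τ, 2τ, 3τ).
C_trough = C₀ × (r + r² + … + r^3) = C₀ × r(1−r^3)/(1−r)
        = 5.466 × 0.7007 × (1 − 0.3440) / (1 − 0.7007) = 8.395 mg/L

8.4 mg/L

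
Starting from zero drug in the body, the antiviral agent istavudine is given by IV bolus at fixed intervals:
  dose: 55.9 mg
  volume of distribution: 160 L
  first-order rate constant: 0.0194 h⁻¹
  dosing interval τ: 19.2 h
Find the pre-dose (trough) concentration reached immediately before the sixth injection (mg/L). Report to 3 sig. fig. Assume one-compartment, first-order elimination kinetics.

0.654 mg/L

C₀ per dose = Dose / Vd = 55.9 / 160 = 0.3494 mg/L
Fraction remaining after one interval: r = e^(−kτ) = e^(−0.01940 × 19.2) = 0.6890
Before dose 6, 5 doses have been given (aged 1τ, 2τ, 3τ, 4τ, 5τ).
C_trough = C₀ × (r + r² + … + r^5) = C₀ × r(1−r^5)/(1−r)
        = 0.3494 × 0.6890 × (1 − 0.1553) / (1 − 0.6890) = 0.6539 mg/L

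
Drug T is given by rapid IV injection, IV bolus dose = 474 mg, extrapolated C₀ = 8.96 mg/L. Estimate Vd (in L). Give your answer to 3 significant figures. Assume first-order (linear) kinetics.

Vd = Dose / C₀ = 474.0 / 8.96 = 52.90 L

52.9 L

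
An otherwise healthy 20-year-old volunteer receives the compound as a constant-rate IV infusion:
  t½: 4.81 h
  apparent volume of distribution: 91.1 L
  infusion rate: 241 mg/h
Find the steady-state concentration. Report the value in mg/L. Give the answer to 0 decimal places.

18 mg/L

k = ln2 / t½ = 0.693147 / 4.81 = 0.1441 h⁻¹
CL = k × Vd = 0.1441 × 91.1 = 13.13 L/h
At steady state Css = R₀ / CL = 241 / 13.13 = 18.35 mg/L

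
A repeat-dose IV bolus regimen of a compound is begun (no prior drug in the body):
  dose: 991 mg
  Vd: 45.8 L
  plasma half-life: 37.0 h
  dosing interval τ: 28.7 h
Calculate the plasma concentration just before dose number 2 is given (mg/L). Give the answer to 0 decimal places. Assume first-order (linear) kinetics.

C₀ per dose = Dose / Vd = 991 / 45.8 = 21.64 mg/L
k = ln2 / t½ = 0.693147 / 37.0 = 0.01873 h⁻¹
Fraction remaining after one interval: r = e^(−kτ) = e^(−0.01873 × 28.7) = 0.5842
Before dose 2, 1 dose has been given (aged 1τ).
C_trough = C₀ × r = 21.64 × 0.5842 = 12.64 mg/L

13 mg/L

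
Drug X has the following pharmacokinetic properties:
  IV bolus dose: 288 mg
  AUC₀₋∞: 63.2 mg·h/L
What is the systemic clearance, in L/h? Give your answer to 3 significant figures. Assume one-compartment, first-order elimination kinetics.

4.56 L/h

CL = Dose / AUC = 288 / 63.2 = 4.557 L/h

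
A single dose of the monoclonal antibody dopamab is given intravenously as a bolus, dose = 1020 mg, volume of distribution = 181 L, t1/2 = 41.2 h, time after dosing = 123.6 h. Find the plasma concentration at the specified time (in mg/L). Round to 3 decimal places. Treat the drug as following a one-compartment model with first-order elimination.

C₀ = Dose / Vd = 1020 / 181 = 5.635 mg/L
k = ln2 / t½ = 0.693147 / 41.2 = 0.01682 h⁻¹
t / t½ = 123.6 / 41.2 = 3 half-lives
C = C₀ × (1/2)^3 = 5.635 × 0.1250 = 0.7044 mg/L

0.704 mg/L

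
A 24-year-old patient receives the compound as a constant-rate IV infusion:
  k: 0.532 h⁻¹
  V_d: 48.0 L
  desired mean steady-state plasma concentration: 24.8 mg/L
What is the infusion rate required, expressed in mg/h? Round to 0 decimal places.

CL = k × Vd = 0.5320 × 48.0 = 25.54 L/h
At steady state, infusion rate R₀ = Css × CL = 24.8 × 25.54 = 633.4 mg/h

633 mg/h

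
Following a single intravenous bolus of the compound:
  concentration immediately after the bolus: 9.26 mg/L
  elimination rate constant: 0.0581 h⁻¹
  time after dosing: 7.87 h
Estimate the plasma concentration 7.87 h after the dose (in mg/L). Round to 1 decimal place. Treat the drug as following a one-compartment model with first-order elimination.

5.9 mg/L

C = C₀ · e^(−k·t) = 9.260 × e^(−0.05810 × 7.87)
  = 9.260 × 0.6330 = 5.862 mg/L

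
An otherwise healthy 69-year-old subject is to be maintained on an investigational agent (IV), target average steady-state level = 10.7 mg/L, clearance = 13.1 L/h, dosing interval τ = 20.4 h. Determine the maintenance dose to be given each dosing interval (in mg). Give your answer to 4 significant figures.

2859 mg

At steady state, Dose/τ = Css × CL.
Dose = Css × CL × τ = 10.7 × 13.10 × 20.4 = 2859 mg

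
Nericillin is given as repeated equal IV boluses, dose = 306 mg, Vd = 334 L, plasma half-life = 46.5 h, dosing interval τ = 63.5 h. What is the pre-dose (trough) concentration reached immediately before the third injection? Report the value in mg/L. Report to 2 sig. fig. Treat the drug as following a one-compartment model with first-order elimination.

C₀ per dose = Dose / Vd = 306 / 334 = 0.9162 mg/L
k = ln2 / t½ = 0.693147 / 46.5 = 0.01491 h⁻¹
Fraction remaining after one interval: r = e^(−kτ) = e^(−0.01491 × 63.5) = 0.3880
Before dose 3, 2 doses have been given (aged 1τ, 2τ).
C_trough = C₀ × (r + r²) = 0.9162 × (0.3880 + 0.1505) = 0.4934 mg/L

0.49 mg/L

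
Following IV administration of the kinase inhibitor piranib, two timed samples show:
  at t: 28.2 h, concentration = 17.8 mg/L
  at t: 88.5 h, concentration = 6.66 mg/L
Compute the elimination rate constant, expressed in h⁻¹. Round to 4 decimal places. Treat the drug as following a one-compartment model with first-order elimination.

k = ln(C₁/C₂) / (t₂ − t₁) = ln(17.8/6.66) / (88.5 − 28.2)
  = 0.9831 / 60.30 = 0.01630 h⁻¹

0.0163 h⁻¹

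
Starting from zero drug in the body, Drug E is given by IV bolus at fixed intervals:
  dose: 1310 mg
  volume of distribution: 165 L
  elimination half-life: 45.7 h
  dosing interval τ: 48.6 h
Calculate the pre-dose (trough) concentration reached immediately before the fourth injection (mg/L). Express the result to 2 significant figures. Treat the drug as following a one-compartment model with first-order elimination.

C₀ per dose = Dose / Vd = 1310 / 165 = 7.939 mg/L
k = ln2 / t½ = 0.693147 / 45.7 = 0.01517 h⁻¹
Fraction remaining after one interval: r = e^(−kτ) = e^(−0.01517 × 48.6) = 0.4784
Before dose 4, 3 doses have been given (aged 1τ, 2τ, 3τ).
C_trough = C₀ × (r + r² + … + r^3) = C₀ × r(1−r^3)/(1−r)
        = 7.939 × 0.4784 × (1 − 0.1095) / (1 − 0.4784) = 6.484 mg/L

6.5 mg/L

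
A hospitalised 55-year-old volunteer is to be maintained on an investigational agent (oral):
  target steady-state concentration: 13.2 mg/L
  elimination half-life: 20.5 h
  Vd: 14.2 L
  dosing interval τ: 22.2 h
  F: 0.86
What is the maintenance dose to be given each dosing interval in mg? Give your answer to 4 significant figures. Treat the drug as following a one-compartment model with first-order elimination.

163.6 mg

k = ln2 / t½ = 0.693147 / 20.5 = 0.03381 h⁻¹
CL = k × Vd = 0.03381 × 14.2 = 0.4801 L/h
At steady state, F × (Dose/τ) = Css × CL.
Dose = Css × CL × τ / F = 13.2 × 0.4801 × 22.2 / 0.86 = 163.6 mg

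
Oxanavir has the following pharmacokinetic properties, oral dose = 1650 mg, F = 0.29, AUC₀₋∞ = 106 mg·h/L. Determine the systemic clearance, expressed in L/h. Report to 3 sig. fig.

CL = F·Dose / AUC = 0.29 × 1650 / 106 = 4.514 L/h

4.51 L/h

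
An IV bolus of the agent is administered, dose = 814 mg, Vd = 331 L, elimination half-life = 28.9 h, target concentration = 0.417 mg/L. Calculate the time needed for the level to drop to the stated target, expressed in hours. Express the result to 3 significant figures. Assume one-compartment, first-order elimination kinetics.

74.0 h

C₀ = Dose / Vd = 814.0 / 331 = 2.459 mg/L
k = ln2 / t½ = 0.693147 / 28.9 = 0.02398 h⁻¹
t = ln(C₀ / C) / k = ln(2.459 / 0.417) / 0.02398
  = ln(5.897) / 0.02398 = 1.774 / 0.02398 = 73.98 h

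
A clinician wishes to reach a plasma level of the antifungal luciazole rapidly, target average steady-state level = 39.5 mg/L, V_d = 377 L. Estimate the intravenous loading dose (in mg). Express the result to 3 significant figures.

14900 mg

LD = Css × Vd = 39.5 × 377 = 14890 mg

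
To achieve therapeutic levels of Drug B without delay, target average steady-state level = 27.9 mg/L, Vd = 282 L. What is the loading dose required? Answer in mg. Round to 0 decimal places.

7868 mg

LD = Css × Vd = 27.9 × 282 = 7868 mg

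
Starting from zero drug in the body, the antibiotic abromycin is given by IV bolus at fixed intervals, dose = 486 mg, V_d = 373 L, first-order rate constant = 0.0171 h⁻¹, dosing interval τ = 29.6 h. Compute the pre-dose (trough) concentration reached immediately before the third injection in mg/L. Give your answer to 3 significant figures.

C₀ per dose = Dose / Vd = 486 / 373 = 1.303 mg/L
Fraction remaining after one interval: r = e^(−kτ) = e^(−0.01710 × 29.6) = 0.6028
Before dose 3, 2 doses have been given (aged 1τ, 2τ).
C_trough = C₀ × (r + r²) = 1.303 × (0.6028 + 0.3634) = 1.259 mg/L

1.26 mg/L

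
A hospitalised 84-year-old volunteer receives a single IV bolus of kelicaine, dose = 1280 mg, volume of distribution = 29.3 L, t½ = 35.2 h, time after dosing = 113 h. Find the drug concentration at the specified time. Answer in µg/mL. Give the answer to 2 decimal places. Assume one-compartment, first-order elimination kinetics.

C₀ = Dose / Vd = 1280 / 29.3 = 43.69 mg/L
k = ln2 / t½ = 0.693147 / 35.2 = 0.01969 h⁻¹
C = C₀ · e^(−k·t) = 43.69 × e^(−0.01969 × 113)
  = 43.69 × 0.1081 = 4.723 mg/L
(4.723 mg/L = 4.723 µg/mL)

4.72 µg/mL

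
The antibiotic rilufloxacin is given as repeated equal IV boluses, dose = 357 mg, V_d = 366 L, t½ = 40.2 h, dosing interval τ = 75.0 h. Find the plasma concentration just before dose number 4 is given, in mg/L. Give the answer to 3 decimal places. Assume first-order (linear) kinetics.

0.361 mg/L

C₀ per dose = Dose / Vd = 357 / 366 = 0.9754 mg/L
k = ln2 / t½ = 0.693147 / 40.2 = 0.01724 h⁻¹
Fraction remaining after one interval: r = e^(−kτ) = e^(−0.01724 × 75.0) = 0.2744
Before dose 4, 3 doses have been given (aged 1τ, 2τ, 3τ).
C_trough = C₀ × (r + r² + … + r^3) = C₀ × r(1−r^3)/(1−r)
        = 0.9754 × 0.2744 × (1 − 0.02066) / (1 − 0.2744) = 0.3612 mg/L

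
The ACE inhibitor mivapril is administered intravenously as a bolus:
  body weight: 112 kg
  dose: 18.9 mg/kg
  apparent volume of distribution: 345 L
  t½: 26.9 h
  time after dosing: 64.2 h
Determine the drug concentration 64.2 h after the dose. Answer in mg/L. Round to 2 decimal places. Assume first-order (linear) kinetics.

Total dose = 18.9 × 112 = 2117 mg
C₀ = Dose / Vd = 2117 / 345 = 6.136 mg/L
k = ln2 / t½ = 0.693147 / 26.9 = 0.02577 h⁻¹
C = C₀ · e^(−k·t) = 6.136 × e^(−0.02577 × 64.2)
  = 6.136 × 0.1912 = 1.173 mg/L

1.17 mg/L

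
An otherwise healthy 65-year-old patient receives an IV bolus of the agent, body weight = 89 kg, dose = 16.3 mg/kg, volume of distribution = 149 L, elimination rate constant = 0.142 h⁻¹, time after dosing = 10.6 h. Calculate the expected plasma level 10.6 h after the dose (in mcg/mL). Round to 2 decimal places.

2.16 mcg/mL

Total dose = 16.3 × 89 = 1451 mg
C₀ = Dose / Vd = 1451 / 149 = 9.738 mg/L
C = C₀ · e^(−k·t) = 9.738 × e^(−0.1420 × 10.6)
  = 9.738 × 0.2220 = 2.162 mg/L
(2.162 mg/L = 2.162 mcg/mL)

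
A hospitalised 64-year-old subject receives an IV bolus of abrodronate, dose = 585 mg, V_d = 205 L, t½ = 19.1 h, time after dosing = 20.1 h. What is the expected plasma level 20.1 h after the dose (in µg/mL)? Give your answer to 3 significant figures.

C₀ = Dose / Vd = 585.0 / 205 = 2.854 mg/L
k = ln2 / t½ = 0.693147 / 19.1 = 0.03629 h⁻¹
C = C₀ · e^(−k·t) = 2.854 × e^(−0.03629 × 20.1)
  = 2.854 × 0.4822 = 1.376 mg/L
(1.376 mg/L = 1.376 µg/mL)

1.38 µg/mL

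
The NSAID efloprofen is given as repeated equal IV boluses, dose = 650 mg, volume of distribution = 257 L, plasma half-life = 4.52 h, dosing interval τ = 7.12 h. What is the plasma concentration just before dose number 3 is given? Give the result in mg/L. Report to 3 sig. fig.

C₀ per dose = Dose / Vd = 650 / 257 = 2.529 mg/L
k = ln2 / t½ = 0.693147 / 4.52 = 0.1534 h⁻¹
Fraction remaining after one interval: r = e^(−kτ) = e^(−0.1534 × 7.12) = 0.3355
Before dose 3, 2 doses have been given (aged 1τ, 2τ).
C_trough = C₀ × (r + r²) = 2.529 × (0.3355 + 0.1126) = 1.133 mg/L

1.13 mg/L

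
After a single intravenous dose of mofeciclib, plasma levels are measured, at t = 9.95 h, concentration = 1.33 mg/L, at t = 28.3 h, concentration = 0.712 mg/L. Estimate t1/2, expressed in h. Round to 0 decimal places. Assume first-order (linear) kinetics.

k = ln(C₁/C₂) / (t₂ − t₁) = ln(1.33/0.712) / (28.3 − 9.95)
  = 0.6249 / 18.35 = 0.03405 h⁻¹
t½ = ln2 / k = 0.693147 / 0.03405 = 20.36 h

20 h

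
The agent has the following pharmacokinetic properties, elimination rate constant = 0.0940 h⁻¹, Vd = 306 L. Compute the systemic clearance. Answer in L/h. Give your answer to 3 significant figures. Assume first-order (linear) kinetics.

CL = k × Vd = 0.0940 × 306 = 28.76 L/h

28.8 L/h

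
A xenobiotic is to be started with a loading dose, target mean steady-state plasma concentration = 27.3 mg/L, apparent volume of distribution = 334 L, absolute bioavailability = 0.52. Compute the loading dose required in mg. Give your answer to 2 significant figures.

18000 mg

LD = Css × Vd / F = 27.3 × 334 / 0.52 = 17540 mg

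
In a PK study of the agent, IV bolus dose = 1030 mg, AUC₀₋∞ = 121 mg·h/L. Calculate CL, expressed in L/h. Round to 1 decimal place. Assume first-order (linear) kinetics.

8.5 L/h

CL = Dose / AUC = 1030 / 121 = 8.512 L/h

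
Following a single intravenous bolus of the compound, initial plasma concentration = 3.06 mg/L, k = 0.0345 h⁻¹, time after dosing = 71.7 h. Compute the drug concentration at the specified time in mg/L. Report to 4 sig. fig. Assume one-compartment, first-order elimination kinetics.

C = C₀ · e^(−k·t) = 3.060 × e^(−0.03450 × 71.7)
  = 3.060 × 0.08428 = 0.2579 mg/L

0.2579 mg/L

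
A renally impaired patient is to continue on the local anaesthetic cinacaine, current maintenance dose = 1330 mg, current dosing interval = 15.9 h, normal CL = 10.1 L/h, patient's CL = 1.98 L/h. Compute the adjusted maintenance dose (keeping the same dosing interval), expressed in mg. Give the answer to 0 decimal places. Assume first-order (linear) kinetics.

To keep the same average steady-state level, dosing rate must scale with clearance.
CL ratio = 1.98 / 10.1 = 0.1960
New dose (same interval) = 1330 × 0.1960 = 260.7 mg

261 mg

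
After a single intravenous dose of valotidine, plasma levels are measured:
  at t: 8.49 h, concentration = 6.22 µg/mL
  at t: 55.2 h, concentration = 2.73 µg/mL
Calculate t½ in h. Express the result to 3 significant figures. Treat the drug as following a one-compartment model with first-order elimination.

k = ln(C₁/C₂) / (t₂ − t₁) = ln(6.22/2.73) / (55.2 − 8.49)
  = 0.8235 / 46.71 = 0.01763 h⁻¹
t½ = ln2 / k = 0.693147 / 0.01763 = 39.32 h

39.3 h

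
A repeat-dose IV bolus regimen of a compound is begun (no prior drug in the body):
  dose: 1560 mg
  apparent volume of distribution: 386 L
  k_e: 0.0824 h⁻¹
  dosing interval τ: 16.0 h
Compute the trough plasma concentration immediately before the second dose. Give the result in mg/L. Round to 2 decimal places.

C₀ per dose = Dose / Vd = 1560 / 386 = 4.041 mg/L
Fraction remaining after one interval: r = e^(−kτ) = e^(−0.08240 × 16.0) = 0.2676
Before dose 2, 1 dose has been given (aged 1τ).
C_trough = C₀ × r = 4.041 × 0.2676 = 1.081 mg/L

1.08 mg/L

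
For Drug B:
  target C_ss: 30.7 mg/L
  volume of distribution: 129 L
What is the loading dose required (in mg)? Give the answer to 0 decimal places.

3960 mg

LD = Css × Vd = 30.7 × 129 = 3960 mg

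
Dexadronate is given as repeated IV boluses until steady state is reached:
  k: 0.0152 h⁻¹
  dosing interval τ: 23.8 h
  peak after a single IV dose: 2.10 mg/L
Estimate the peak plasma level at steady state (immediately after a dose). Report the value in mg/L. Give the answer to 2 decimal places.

6.92 mg/L

e^(−kτ) = e^(−0.01520 × 23.8) = 0.6964
Accumulation ratio R = 1 / (1 − e^(−kτ)) = 1 / (1 − 0.6964) = 3.294
Steady-state peak = C₀ × R = 2.10 × 3.294 = 6.917 mg/L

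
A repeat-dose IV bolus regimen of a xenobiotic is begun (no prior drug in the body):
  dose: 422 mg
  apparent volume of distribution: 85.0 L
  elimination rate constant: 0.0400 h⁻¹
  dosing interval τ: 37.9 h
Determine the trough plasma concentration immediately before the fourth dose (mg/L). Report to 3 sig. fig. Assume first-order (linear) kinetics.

1.38 mg/L

C₀ per dose = Dose / Vd = 422 / 85.0 = 4.965 mg/L
Fraction remaining after one interval: r = e^(−kτ) = e^(−0.04000 × 37.9) = 0.2196
Before dose 4, 3 doses have been given (aged 1τ, 2τ, 3τ).
C_trough = C₀ × (r + r² + … + r^3) = C₀ × r(1−r^3)/(1−r)
        = 4.965 × 0.2196 × (1 − 0.01059) / (1 − 0.2196) = 1.382 mg/L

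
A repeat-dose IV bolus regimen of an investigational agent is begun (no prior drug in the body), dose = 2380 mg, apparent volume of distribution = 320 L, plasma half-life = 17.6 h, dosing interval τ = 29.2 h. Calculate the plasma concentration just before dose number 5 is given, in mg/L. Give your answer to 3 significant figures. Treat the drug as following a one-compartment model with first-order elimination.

C₀ per dose = Dose / Vd = 2380 / 320 = 7.438 mg/L
k = ln2 / t½ = 0.693147 / 17.6 = 0.03938 h⁻¹
Fraction remaining after one interval: r = e^(−kτ) = e^(−0.03938 × 29.2) = 0.3167
Before dose 5, 4 doses have been given (aged 1τ, 2τ, 3τ, 4τ).
C_trough = C₀ × (r + r² + … + r^4) = C₀ × r(1−r^4)/(1−r)
        = 7.438 × 0.3167 × (1 − 0.01006) / (1 − 0.3167) = 3.413 mg/L

3.41 mg/L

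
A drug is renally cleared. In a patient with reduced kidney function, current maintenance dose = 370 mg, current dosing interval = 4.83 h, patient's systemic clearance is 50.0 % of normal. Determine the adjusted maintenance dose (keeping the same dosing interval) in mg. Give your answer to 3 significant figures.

To keep the same average steady-state level, dosing rate must scale with clearance.
CL ratio = 50.0 / 100 = 0.5000
New dose (same interval) = 370 × 0.5000 = 185.0 mg

185 mg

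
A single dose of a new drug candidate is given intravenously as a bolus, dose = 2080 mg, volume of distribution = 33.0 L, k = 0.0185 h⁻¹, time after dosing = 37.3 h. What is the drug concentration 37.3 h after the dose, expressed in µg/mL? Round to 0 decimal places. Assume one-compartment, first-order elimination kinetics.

32 µg/mL

C₀ = Dose / Vd = 2080 / 33.0 = 63.03 mg/L
C = C₀ · e^(−k·t) = 63.03 × e^(−0.01850 × 37.3)
  = 63.03 × 0.5016 = 31.62 mg/L
(31.62 mg/L = 31.62 µg/mL)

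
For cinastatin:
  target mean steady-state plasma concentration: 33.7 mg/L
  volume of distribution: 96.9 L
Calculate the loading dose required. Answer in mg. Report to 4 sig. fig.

LD = Css × Vd = 33.7 × 96.9 = 3266 mg

3266 mg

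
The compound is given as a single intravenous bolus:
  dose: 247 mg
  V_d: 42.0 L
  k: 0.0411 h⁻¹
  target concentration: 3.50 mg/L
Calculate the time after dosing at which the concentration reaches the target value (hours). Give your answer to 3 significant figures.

12.6 h

C₀ = Dose / Vd = 247.0 / 42.0 = 5.881 mg/L
t = ln(C₀ / C) / k = ln(5.881 / 3.50) / 0.04110
  = ln(1.680) / 0.04110 = 0.5188 / 0.04110 = 12.62 h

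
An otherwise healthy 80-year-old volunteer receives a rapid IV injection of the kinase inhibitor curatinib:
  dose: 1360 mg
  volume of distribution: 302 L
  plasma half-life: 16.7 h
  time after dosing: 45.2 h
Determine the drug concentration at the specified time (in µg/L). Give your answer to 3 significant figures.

C₀ = Dose / Vd = 1360 / 302 = 4.503 mg/L
k = ln2 / t½ = 0.693147 / 16.7 = 0.04151 h⁻¹
C = C₀ · e^(−k·t) = 4.503 × e^(−0.04151 × 45.2)
  = 4.503 × 0.1532 = 0.6899 mg/L
Convert: 0.6899 mg/L × 1000 = 689.9 µg/L

690 µg/L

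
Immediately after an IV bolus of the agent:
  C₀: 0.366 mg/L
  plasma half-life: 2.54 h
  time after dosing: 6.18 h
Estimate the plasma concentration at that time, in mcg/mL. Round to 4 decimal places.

0.0678 mcg/mL

k = ln2 / t½ = 0.693147 / 2.54 = 0.2729 h⁻¹
C = C₀ · e^(−k·t) = 0.3660 × e^(−0.2729 × 6.18)
  = 0.3660 × 0.1852 = 0.06778 mg/L
(0.06778 mg/L = 0.06778 mcg/mL)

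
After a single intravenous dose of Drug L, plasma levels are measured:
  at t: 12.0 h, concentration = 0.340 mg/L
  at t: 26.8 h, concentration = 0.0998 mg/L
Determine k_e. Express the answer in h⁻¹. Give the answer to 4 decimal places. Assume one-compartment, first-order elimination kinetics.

0.0828 h⁻¹

k = ln(C₁/C₂) / (t₂ − t₁) = ln(0.340/0.0998) / (26.8 − 12.0)
  = 1.226 / 14.80 = 0.08284 h⁻¹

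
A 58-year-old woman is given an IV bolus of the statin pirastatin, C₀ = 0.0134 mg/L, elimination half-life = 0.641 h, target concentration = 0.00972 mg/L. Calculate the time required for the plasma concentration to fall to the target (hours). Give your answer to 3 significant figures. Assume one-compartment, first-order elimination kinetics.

k = ln2 / t½ = 0.693147 / 0.641 = 1.081 h⁻¹
t = ln(C₀ / C) / k = ln(0.01340 / 0.00972) / 1.081
  = ln(1.379) / 1.081 = 0.3214 / 1.081 = 0.2973 h

0.297 h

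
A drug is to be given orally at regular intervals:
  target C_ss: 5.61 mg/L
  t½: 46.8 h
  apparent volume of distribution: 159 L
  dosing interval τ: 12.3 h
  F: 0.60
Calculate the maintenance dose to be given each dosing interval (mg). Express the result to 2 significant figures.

270 mg

k = ln2 / t½ = 0.693147 / 46.8 = 0.01481 h⁻¹
CL = k × Vd = 0.01481 × 159 = 2.355 L/h
At steady state, F × (Dose/τ) = Css × CL.
Dose = Css × CL × τ / F = 5.61 × 2.355 × 12.3 / 0.60 = 270.8 mg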